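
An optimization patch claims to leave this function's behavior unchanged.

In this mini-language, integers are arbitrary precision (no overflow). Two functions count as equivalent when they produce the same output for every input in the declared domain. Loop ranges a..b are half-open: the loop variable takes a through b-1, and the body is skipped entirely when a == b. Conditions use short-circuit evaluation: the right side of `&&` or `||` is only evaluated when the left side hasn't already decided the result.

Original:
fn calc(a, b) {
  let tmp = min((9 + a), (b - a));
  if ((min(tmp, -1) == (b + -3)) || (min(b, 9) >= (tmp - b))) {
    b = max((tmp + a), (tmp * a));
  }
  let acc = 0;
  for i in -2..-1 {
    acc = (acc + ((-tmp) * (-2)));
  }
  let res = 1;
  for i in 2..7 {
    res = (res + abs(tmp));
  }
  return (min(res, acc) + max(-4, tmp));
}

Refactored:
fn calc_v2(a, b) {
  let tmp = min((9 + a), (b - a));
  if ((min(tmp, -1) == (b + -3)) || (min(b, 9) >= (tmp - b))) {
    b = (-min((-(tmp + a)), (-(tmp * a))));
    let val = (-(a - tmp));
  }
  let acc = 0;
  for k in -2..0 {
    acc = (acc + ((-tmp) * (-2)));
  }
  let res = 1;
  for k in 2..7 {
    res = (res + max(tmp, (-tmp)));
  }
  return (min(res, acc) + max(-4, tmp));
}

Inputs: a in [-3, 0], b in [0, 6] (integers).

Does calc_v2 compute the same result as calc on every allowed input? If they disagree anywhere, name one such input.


Consider the input a=-3, b=0.
calc: tmp=3, then ((min(tmp, -1) == (b + -3)) || (min(b, 9) >= (tmp - b))) is false, then acc=0, then (i=-2), then acc=6, then res=1, then (i=2), then res=4, then (i=3), then res=7, then (i=4), then res=10, then (i=5), then res=13, then (i=6), then res=16, then returns 9
calc_v2: tmp=3, then ((min(tmp, -1) == (b + -3)) || (min(b, 9) >= (tmp - b))) is false, then acc=0, then (k=-2), then acc=6, then (k=-1), then acc=12, then res=1, then (k=2), then res=4, then (k=3), then res=7, then (k=4), then res=10, then (k=5), then res=13, then (k=6), then res=16, then returns 15
9 != 15, so the rewrite changes behavior.
verdict: not equivalent; witness: a=-3, b=0


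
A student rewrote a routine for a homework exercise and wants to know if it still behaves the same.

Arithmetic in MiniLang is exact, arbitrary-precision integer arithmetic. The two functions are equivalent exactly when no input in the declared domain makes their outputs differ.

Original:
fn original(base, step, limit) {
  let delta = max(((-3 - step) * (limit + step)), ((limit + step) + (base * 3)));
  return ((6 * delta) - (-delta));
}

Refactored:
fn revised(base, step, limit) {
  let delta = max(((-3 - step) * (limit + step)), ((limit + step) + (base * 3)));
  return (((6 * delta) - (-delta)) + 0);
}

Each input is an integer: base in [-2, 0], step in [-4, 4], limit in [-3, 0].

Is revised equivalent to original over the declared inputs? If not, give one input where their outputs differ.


Comparing the listings, the differences include: constant usage differs; arithmetic usage differs.
One worked example (base=-1, step=0, limit=-3) — original: delta := 9 | result 63; revised: delta := 9 | result 63; agreement on 63.
Sweeping the whole domain (108 inputs) finds no disagreement.
verdict: equivalent


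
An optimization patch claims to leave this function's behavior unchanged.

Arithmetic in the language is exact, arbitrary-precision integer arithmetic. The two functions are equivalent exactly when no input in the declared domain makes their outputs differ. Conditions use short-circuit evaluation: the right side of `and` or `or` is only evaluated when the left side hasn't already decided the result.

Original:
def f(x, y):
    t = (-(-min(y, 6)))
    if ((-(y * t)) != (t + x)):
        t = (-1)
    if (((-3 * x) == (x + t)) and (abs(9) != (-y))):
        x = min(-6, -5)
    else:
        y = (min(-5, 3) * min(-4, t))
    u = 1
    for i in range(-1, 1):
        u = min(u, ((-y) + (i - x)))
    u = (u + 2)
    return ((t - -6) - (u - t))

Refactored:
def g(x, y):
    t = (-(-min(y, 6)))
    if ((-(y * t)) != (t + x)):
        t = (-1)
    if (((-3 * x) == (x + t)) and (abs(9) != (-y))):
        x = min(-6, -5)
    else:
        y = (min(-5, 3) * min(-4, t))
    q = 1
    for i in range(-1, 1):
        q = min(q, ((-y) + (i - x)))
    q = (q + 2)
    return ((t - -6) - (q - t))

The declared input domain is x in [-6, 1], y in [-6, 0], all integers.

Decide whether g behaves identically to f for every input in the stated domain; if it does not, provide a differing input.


The two versions differ — the changes include local variable names differ.
Tracing x=1, y=0: f: t := 0 | ((-(y * t)) != (t + x)): true | t := -1 | (((-3 * x) == (x + t)) and (abs(9) != (-y))): false | y := 20 | u := 1 | iter i=-1: | u := -22 | iter i=0: | u := -22 | u := -20 | result 24 | g: t := 0 | ((-(y * t)) != (t + x)): true | t := -1 | (((-3 * x) == (x + t)) and (abs(9) != (-y))): false | y := 20 | q := 1 | iter i=-1: | q := -22 | iter i=0: | q := -22 | q := -20 | result 24 — matching result 24.
Sweeping the whole domain (56 inputs) finds no disagreement.
verdict: equivalent


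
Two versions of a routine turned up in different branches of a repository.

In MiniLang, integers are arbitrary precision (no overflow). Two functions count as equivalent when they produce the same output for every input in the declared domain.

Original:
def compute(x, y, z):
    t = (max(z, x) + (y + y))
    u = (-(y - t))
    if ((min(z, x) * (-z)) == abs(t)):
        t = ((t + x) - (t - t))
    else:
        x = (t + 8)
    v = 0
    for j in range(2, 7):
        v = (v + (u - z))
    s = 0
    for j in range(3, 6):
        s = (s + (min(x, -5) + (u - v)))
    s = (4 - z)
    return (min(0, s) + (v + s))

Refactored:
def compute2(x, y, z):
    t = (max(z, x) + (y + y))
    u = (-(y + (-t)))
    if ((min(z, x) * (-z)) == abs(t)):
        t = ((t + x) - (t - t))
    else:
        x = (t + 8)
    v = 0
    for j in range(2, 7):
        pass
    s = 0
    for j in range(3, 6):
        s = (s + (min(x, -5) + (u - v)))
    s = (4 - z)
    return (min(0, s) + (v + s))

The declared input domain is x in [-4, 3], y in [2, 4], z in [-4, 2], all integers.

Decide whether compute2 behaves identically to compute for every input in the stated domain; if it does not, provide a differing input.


x=-4, y=2, z=-4 yields 18 from compute but 8 from compute2.
verdict: not equivalent; witness: x=-4, y=2, z=-4


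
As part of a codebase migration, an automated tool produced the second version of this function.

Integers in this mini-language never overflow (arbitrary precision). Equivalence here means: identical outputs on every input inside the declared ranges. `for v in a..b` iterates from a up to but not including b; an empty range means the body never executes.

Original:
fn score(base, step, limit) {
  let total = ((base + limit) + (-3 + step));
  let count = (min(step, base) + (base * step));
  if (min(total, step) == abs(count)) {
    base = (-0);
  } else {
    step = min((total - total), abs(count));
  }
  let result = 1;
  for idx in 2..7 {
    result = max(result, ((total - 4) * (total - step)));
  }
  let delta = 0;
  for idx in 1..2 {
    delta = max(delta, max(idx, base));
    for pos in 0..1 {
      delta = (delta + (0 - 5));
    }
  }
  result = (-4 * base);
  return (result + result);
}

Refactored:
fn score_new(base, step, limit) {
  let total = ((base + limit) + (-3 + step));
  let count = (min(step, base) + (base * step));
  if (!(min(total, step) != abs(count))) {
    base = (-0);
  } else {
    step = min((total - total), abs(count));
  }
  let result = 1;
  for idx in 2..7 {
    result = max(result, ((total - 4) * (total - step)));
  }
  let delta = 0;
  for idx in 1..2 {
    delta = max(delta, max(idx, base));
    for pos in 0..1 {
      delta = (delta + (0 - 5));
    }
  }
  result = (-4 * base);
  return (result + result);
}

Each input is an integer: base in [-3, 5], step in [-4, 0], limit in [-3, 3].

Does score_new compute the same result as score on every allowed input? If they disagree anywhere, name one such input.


The two are interchangeable: comparison usage differs; boolean connective usage differs, and every declared input agrees.
Spot check at base=-1, step=-2, limit=-2 — score: total = -8; count = 0; (min(total, step) == abs(count)) -> false; step = 0; result = 1; [idx=2]; result = 96; [idx=3]; result = 96; [idx=4]; result = 96; [idx=5]; result = 96; [idx=6]; result = 96; delta = 0; [idx=1]; delta = 1; [pos=0]; delta = -4; result = 4; return 8. score_new: total = -8; count = 0; (!(min(total, step) != abs(count))) -> false; step = 0; result = 1; [idx=2]; result = 96; [idx=3]; result = 96; [idx=4]; result = 96; [idx=5]; result = 96; [idx=6]; result = 96; delta = 0; [idx=1]; delta = 1; [pos=0]; delta = -4; result = 4; return 8. Both give 8.
An exhaustive pass over the 315 declared inputs shows identical outputs.
verdict: equivalent


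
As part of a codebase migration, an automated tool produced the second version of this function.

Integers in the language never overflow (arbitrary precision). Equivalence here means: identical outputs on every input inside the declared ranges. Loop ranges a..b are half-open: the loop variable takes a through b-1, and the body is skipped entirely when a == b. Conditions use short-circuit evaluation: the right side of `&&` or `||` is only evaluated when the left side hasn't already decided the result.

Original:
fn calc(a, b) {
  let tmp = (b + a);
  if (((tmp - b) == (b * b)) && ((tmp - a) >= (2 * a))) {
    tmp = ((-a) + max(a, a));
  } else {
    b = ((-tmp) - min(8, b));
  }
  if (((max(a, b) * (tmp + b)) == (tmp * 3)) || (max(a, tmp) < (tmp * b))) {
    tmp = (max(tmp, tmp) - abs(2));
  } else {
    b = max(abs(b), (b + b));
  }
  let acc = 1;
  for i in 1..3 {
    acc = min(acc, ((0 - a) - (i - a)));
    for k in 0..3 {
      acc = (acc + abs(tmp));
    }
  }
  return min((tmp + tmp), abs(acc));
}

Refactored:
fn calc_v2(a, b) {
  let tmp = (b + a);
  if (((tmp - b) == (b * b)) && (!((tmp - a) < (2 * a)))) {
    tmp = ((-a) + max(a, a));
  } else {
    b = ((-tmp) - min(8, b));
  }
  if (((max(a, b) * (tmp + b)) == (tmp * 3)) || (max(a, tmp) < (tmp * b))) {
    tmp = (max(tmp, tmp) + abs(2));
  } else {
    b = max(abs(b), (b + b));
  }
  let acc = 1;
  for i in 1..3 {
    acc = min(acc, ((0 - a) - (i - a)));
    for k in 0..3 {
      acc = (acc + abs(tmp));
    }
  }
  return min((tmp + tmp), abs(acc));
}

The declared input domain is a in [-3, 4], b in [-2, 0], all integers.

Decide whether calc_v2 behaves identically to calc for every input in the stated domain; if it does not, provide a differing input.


Evaluate both at a=0, b=0.
calc: tmp becomes 0; next (((tmp - b) == (b * b)) && ((tmp - a) >= (2 * a))) evaluates to true; next tmp becomes 0; next (((max(a, b) * (tmp + b)) == (tmp * 3)) || (max(a, tmp) < (tmp * b))) evaluates to true; next tmp becomes -2; next acc becomes 1; next at i=1:; next acc becomes -1; next at k=0:; next acc becomes 1; next at k=1:; next acc becomes 3; next at k=2:; next acc becomes 5; next at i=2:; next acc becomes -2; next at k=0:; next acc becomes 0; next at k=1:; next acc becomes 2; next at k=2:; next acc becomes 4; next final value -4
calc_v2: tmp becomes 0; next (((tmp - b) == (b * b)) && (!((tmp - a) < (2 * a)))) evaluates to true; next tmp becomes 0; next (((max(a, b) * (tmp + b)) == (tmp * 3)) || (max(a, tmp) < (tmp * b))) evaluates to true; next tmp becomes 2; next acc becomes 1; next at i=1:; next acc becomes -1; next at k=0:; next acc becomes 1; next at k=1:; next acc becomes 3; next at k=2:; next acc becomes 5; next at i=2:; next acc becomes -2; next at k=0:; next acc becomes 0; next at k=1:; next acc becomes 2; next at k=2:; next acc becomes 4; next final value 4
-4 and 4 differ, so these are not the same function on this domain.
verdict: not equivalent; witness: a=0, b=0


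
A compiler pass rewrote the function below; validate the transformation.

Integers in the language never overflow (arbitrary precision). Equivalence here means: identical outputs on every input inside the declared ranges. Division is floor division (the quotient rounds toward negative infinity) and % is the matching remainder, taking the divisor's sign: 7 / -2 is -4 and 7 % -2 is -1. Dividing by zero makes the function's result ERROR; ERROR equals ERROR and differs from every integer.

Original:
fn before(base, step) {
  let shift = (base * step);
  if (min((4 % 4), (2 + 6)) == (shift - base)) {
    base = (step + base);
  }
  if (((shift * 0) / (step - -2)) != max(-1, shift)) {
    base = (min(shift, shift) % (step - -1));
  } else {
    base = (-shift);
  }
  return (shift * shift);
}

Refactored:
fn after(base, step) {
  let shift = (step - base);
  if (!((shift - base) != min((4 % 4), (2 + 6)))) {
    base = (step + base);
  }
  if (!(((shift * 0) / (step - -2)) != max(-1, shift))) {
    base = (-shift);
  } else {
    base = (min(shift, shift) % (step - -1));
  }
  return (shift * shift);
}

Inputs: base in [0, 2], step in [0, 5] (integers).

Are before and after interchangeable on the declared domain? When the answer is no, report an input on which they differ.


These are not equivalent — on base=0, step=1 the outputs split (0 vs 1).
before: shift becomes 0; next (min((4 % 4), (2 + 6)) == (shift - base)) evaluates to true; next base becomes 1; next (((shift * 0) / (step - -2)) != max(-1, shift)) evaluates to false; next base becomes 0; next final value 0
after: shift becomes 1; next (!((shift - base) != min((4 % 4), (2 + 6)))) evaluates to false; next (!(((shift * 0) / (step - -2)) != max(-1, shift))) evaluates to false; next base becomes 1; next final value 1
verdict: not equivalent; witness: base=0, step=1


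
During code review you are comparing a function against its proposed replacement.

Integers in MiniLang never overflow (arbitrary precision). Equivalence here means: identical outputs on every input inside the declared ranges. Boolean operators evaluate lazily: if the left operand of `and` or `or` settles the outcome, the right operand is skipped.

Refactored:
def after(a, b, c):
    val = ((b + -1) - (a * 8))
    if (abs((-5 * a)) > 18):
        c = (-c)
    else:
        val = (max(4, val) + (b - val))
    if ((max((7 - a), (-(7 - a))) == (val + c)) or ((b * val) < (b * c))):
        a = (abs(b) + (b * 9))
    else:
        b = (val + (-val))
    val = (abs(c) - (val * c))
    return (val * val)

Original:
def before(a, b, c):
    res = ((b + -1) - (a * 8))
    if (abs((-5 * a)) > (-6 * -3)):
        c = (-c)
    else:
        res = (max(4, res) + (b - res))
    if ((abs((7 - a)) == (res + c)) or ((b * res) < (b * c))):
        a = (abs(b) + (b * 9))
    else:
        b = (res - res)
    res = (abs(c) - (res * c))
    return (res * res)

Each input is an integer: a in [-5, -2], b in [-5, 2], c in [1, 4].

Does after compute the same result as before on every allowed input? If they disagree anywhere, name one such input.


The two versions differ — the changes include local variable names differ; min/max/abs usage differs; arithmetic usage differs; constant usage differs.
Spot check at a=-4, b=-1, c=2 — before: res := 30 | (abs((-5 * a)) > (-6 * -3)): true | c := -2 | ((abs((7 - a)) == (res + c)) or ((b * res) < (b * c))): true | a := -8 | res := 62 | result 3844. after: val := 30 | (abs((-5 * a)) > 18): true | c := -2 | ((max((7 - a), (-(7 - a))) == (val + c)) or ((b * val) < (b * c))): true | a := -8 | val := 62 | result 3844. Both give 3844.
An exhaustive pass over the 128 declared inputs shows identical outputs.
verdict: equivalent


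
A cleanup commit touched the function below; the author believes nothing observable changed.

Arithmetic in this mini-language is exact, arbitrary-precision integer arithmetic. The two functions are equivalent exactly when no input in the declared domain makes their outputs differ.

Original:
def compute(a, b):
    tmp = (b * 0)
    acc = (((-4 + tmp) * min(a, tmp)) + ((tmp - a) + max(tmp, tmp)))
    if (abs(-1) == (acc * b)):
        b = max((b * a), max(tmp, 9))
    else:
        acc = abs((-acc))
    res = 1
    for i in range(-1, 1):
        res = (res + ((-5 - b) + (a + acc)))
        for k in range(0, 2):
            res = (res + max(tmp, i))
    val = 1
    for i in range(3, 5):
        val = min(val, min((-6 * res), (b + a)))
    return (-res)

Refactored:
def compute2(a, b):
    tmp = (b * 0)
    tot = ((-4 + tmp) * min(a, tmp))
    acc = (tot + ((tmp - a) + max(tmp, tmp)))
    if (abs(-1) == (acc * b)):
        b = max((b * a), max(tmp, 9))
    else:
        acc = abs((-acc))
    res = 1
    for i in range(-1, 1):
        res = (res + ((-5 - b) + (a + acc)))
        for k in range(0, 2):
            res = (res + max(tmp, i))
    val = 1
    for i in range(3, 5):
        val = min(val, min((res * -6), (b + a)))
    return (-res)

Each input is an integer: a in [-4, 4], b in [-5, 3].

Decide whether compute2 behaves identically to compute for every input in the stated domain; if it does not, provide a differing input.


Although statement counts differ; and local variable names differ, 81/81 inputs agree.
verdict: equivalent


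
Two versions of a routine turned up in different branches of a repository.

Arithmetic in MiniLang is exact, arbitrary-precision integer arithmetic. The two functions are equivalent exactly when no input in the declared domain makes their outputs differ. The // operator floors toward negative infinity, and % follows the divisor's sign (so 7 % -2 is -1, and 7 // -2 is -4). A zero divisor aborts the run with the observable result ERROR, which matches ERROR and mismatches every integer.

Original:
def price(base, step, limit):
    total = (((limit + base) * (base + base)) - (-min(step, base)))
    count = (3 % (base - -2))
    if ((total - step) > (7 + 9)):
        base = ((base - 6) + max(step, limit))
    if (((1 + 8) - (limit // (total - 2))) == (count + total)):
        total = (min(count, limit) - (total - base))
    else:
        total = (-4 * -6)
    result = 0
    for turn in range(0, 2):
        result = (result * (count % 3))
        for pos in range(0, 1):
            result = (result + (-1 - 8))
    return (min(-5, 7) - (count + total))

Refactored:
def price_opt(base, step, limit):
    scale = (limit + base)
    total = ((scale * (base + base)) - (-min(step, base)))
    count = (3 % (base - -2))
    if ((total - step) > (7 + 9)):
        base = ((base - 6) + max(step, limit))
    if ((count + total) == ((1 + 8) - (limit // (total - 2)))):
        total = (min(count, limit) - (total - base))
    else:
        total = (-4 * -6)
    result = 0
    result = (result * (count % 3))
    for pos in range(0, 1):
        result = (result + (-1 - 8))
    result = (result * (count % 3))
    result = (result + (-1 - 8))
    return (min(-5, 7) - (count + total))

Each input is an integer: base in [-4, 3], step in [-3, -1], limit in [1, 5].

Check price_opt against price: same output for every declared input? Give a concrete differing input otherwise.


Side by side, the visible changes include: constant usage differs; loop structure differs; arithmetic usage differs; local variable names differ; statement counts differ.
As a probe, take base=3, step=-1, limit=1: price runs total := 23 | count := 3 | ((total - step) > (7 + 9)): true | base := -2 | (((1 + 8) - (limit // (total - 2))) == (count + total)): false | total := 24 | result := 0 | iter turn=0: | result := 0 | iter pos=0: | result := -9 | iter turn=1: | result := 0 | iter pos=0: | result := -9 | result -32; price_opt runs scale := 4 | total := 23 | count := 3 | ((total - step) > (7 + 9)): true | base := -2 | ((count + total) == ((1 + 8) - (limit // (total - 2)))): false | total := 24 | result := 0 | result := 0 | iter pos=0: | result := -9 | result := 0 | result := -9 | result -32; both end at -32.
An exhaustive pass over the 120 declared inputs shows identical outputs.
verdict: equivalent


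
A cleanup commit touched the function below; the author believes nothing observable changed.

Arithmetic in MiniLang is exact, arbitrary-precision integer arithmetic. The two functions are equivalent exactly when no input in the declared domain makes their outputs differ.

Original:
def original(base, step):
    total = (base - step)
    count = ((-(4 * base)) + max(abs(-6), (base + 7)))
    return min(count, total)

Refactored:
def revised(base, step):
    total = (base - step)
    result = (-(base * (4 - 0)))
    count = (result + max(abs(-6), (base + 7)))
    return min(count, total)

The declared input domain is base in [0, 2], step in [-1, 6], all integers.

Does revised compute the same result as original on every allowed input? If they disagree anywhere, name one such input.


Although arithmetic usage differs, and constant usage differs, and statement counts differ, and local variable names differ, 24/24 inputs agree.
verdict: equivalent


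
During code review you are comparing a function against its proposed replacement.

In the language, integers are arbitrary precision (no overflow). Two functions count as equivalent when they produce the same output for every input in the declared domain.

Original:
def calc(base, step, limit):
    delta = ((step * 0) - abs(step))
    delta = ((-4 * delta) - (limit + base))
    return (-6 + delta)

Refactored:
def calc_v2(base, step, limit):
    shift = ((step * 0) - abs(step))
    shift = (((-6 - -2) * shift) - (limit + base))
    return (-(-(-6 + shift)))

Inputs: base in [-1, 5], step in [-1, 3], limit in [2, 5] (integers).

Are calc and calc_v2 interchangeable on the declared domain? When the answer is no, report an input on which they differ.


Changes here: constant usage differs; also arithmetic usage differs; also local variable names differ; the full 140-point sweep finds no disagreement.
verdict: equivalent


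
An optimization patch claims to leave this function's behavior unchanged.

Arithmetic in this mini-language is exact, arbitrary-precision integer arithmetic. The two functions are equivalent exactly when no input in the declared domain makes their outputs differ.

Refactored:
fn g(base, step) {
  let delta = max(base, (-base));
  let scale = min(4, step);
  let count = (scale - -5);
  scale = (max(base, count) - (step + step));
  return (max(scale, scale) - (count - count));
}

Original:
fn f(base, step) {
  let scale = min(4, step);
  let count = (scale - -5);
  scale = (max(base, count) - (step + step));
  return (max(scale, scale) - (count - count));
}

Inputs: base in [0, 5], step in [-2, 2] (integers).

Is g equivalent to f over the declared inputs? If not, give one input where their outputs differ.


Although min/max/abs usage differs, plus statement counts differ, plus local variable names differ, 30/30 inputs agree.
verdict: equivalent


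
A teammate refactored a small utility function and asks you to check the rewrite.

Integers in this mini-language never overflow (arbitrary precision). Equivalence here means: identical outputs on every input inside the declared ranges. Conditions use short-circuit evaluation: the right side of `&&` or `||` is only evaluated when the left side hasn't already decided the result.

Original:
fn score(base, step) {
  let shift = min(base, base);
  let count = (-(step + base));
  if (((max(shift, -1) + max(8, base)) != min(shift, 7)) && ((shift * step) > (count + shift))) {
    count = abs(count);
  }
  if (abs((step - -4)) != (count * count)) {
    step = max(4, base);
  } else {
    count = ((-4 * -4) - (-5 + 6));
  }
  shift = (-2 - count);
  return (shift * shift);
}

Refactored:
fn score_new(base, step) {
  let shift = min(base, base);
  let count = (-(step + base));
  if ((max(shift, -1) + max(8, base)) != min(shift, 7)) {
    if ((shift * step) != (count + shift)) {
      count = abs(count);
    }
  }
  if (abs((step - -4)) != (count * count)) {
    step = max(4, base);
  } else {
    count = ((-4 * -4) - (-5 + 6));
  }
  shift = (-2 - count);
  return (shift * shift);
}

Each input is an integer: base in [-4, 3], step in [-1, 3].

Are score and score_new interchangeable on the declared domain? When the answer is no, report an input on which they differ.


At base=-2, step=3: score gives 1, score_new gives 9.
verdict: not equivalent; witness: base=-2, step=3


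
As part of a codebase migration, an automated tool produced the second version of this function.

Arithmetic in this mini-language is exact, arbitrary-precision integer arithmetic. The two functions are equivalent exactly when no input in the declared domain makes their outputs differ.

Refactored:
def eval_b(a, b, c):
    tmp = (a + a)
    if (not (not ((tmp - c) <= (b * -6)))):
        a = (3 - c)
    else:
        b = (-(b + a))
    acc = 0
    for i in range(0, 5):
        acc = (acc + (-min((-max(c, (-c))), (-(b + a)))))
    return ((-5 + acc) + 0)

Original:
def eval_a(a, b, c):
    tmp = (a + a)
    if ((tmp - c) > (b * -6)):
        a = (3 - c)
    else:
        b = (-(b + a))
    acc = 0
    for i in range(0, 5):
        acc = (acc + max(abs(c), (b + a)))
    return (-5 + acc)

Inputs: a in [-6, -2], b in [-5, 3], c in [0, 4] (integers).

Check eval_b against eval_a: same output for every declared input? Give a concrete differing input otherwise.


These are not equivalent — on a=-6, b=-5, c=0 the outputs split (20 vs -5).
eval_a: tmp := -12 | ((tmp - c) > (b * -6)): false | b := 11 | acc := 0 | iter i=0: | acc := 5 | iter i=1: | acc := 10 | iter i=2: | acc := 15 | iter i=3: | acc := 20 | iter i=4: | acc := 25 | result 20
eval_b: tmp := -12 | (not (not ((tmp - c) <= (b * -6)))): true | a := 3 | acc := 0 | iter i=0: | acc := 0 | iter i=1: | acc := 0 | iter i=2: | acc := 0 | iter i=3: | acc := 0 | iter i=4: | acc := 0 | result -5
verdict: not equivalent; witness: a=-6, b=-5, c=0


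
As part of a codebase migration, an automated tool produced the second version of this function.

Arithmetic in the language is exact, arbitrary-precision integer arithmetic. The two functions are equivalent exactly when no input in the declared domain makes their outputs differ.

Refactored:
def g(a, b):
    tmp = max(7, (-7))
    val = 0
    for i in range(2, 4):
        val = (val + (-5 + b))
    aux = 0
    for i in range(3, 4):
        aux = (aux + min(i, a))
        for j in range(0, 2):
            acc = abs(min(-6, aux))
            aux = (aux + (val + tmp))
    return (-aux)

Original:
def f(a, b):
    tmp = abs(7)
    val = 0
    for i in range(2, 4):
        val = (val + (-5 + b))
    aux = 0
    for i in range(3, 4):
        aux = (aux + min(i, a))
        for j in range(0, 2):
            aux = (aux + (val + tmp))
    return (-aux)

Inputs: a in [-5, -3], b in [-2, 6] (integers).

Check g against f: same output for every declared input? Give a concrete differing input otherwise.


Equivalent. A substantive addition is an assignment to `acc` whose value nothing reads; no result depends on it.
Every one of the 27 inputs gives matching results.
Spot check at a=-3, b=5 — f: tmp := 7 | val := 0 | iter i=2: | val := 0 | iter i=3: | val := 0 | aux := 0 | iter i=3: | aux := -3 | iter j=0: | aux := 4 | iter j=1: | aux := 11 | result -11. g: tmp := 7 | val := 0 | iter i=2: | val := 0 | iter i=3: | val := 0 | aux := 0 | iter i=3: | aux := -3 | iter j=0: | acc := 6 | aux := 4 | iter j=1: | acc := 6 | aux := 11 | result -11. Both give -11.
verdict: equivalent


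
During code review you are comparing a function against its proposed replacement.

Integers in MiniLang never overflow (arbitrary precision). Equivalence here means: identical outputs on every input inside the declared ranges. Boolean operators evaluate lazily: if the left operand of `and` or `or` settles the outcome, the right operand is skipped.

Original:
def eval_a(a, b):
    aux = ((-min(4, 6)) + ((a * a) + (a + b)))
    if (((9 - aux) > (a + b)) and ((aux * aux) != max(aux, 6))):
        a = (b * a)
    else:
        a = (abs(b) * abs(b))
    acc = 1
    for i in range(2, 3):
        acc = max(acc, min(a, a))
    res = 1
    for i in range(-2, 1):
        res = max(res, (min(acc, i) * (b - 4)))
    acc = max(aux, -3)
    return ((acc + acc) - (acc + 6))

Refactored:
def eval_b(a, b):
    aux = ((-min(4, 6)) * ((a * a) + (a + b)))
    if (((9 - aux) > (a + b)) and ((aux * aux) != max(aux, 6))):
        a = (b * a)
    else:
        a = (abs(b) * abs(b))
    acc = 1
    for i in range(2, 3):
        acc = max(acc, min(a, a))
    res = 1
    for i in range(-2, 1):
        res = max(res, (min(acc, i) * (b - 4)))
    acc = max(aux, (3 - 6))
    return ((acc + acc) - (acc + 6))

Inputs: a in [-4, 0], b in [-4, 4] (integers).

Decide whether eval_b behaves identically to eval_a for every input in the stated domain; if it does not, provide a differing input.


Evaluate both at a=-4, b=-4.
eval_a: aux := 4 | (((9 - aux) > (a + b)) and ((aux * aux) != max(aux, 6))): true | a := 16 | acc := 1 | iter i=2: | acc := 16 | res := 1 | iter i=-2: | res := 16 | iter i=-1: | res := 16 | iter i=0: | res := 16 | acc := 4 | result -2
eval_b: aux := -32 | (((9 - aux) > (a + b)) and ((aux * aux) != max(aux, 6))): true | a := 16 | acc := 1 | iter i=2: | acc := 16 | res := 1 | iter i=-2: | res := 16 | iter i=-1: | res := 16 | iter i=0: | res := 16 | acc := -3 | result -9
-2 != -9, so the rewrite changes behavior.
verdict: not equivalent; witness: a=-4, b=-4


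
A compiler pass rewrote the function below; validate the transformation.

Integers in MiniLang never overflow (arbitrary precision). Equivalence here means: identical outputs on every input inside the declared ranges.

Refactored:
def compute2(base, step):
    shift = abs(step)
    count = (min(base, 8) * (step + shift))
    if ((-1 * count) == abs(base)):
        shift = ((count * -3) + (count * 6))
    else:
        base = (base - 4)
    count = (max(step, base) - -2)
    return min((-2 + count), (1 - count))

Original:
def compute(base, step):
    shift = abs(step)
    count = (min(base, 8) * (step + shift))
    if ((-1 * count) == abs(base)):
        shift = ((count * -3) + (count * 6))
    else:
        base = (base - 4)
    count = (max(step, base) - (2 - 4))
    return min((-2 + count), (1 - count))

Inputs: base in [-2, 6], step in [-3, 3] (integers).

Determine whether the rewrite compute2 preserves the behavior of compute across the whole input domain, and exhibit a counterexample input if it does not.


Behavior is preserved: although arithmetic usage differs, constant usage differs, the outputs never diverge.
Tracing base=0, step=2: compute: shift becomes 2; next count becomes 0; next ((-1 * count) == abs(base)) evaluates to true; next shift becomes 0; next count becomes 4; next final value -3 | compute2: shift becomes 2; next count becomes 0; next ((-1 * count) == abs(base)) evaluates to true; next shift becomes 0; next count becomes 4; next final value -3 — matching result -3.
Sweeping the whole domain (63 inputs) finds no disagreement.
verdict: equivalent


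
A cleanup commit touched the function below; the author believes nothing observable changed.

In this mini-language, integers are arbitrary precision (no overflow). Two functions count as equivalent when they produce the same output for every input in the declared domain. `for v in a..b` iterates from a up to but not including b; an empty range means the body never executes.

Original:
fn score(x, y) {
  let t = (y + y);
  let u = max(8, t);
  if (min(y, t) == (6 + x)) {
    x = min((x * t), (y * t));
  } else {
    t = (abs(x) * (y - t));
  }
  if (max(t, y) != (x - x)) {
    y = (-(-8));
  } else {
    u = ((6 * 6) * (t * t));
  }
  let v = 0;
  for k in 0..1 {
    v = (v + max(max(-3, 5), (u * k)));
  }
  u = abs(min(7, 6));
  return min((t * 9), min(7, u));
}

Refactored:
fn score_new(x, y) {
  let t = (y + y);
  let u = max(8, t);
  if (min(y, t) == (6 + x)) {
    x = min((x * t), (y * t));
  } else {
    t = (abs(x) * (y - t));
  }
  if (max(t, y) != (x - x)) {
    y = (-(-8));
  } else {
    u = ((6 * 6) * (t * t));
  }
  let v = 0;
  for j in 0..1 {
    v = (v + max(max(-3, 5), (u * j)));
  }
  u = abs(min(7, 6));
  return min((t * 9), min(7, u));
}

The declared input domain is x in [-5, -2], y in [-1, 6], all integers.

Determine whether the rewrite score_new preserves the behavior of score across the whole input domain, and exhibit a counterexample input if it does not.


Reading the diff, among the changes: local variable names differ.
One worked example (x=-3, y=5) — score: t becomes 10; next u becomes 10; next (min(y, t) == (6 + x)) evaluates to false; next t becomes -15; next (max(t, y) != (x - x)) evaluates to true; next y becomes 8; next v becomes 0; next at k=0:; next v becomes 5; next u becomes 6; next final value -135; score_new: t becomes 10; next u becomes 10; next (min(y, t) == (6 + x)) evaluates to false; next t becomes -15; next (max(t, y) != (x - x)) evaluates to true; next y becomes 8; next v becomes 0; next at j=0:; next v becomes 5; next u becomes 6; next final value -135; agreement on -135.
Sweeping the whole domain (32 inputs) finds no disagreement.
verdict: equivalent


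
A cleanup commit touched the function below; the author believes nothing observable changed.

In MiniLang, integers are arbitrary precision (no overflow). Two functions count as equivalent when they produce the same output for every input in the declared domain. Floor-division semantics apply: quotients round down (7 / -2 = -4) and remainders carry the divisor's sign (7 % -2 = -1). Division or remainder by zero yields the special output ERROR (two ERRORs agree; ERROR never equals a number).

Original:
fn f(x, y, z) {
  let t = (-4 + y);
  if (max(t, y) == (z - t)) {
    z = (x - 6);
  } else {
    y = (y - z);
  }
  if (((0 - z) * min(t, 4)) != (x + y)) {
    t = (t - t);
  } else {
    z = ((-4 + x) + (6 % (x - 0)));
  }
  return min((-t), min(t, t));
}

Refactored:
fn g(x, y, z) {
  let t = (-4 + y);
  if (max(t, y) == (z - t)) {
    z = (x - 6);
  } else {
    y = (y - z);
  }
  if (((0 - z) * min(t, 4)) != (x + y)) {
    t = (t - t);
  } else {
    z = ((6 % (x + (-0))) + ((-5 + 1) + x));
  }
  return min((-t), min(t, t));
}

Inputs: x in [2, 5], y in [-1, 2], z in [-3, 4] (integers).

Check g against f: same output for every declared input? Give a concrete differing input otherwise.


The two versions differ — the changes include arithmetic usage differs; and constant usage differs.
One worked example (x=2, y=0, z=-2) — f: t becomes -4; next (max(t, y) == (z - t)) evaluates to false; next y becomes 2; next (((0 - z) * min(t, 4)) != (x + y)) evaluates to true; next t becomes 0; next final value 0; g: t becomes -4; next (max(t, y) == (z - t)) evaluates to false; next y becomes 2; next (((0 - z) * min(t, 4)) != (x + y)) evaluates to true; next t becomes 0; next final value 0; agreement on 0.
An exhaustive pass over the 128 declared inputs shows identical outputs.
verdict: equivalent


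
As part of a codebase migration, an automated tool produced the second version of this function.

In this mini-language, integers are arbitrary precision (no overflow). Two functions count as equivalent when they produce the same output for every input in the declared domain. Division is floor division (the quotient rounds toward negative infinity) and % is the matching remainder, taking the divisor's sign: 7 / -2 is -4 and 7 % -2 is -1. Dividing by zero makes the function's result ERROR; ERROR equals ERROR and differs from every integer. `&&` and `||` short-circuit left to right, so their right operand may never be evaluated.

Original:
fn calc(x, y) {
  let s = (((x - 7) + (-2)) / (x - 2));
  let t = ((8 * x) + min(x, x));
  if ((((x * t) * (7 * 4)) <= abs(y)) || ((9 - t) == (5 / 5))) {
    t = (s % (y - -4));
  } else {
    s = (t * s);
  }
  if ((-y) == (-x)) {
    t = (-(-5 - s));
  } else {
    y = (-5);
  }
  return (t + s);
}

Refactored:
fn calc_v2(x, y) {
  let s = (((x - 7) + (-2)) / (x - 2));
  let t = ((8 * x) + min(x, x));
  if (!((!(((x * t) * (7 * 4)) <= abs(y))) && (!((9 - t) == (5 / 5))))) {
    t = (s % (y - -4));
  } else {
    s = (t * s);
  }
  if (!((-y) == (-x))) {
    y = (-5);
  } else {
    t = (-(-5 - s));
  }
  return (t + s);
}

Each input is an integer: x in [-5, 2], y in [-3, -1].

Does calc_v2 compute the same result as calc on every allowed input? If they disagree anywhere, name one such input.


The two versions differ — the changes include boolean connective usage differs.
As a probe, take x=-1, y=-1: calc runs s = 3; t = -9; ((((x * t) * (7 * 4)) <= abs(y)) || ((9 - t) == (5 / 5))) -> false; s = -27; ((-y) == (-x)) -> true; t = -22; return -49; calc_v2 runs s = 3; t = -9; (!((!(((x * t) * (7 * 4)) <= abs(y))) && (!((9 - t) == (5 / 5))))) -> false; s = -27; (!((-y) == (-x))) -> false; t = -22; return -49; both end at -49.
An exhaustive pass over the 24 declared inputs shows identical outputs.
verdict: equivalent


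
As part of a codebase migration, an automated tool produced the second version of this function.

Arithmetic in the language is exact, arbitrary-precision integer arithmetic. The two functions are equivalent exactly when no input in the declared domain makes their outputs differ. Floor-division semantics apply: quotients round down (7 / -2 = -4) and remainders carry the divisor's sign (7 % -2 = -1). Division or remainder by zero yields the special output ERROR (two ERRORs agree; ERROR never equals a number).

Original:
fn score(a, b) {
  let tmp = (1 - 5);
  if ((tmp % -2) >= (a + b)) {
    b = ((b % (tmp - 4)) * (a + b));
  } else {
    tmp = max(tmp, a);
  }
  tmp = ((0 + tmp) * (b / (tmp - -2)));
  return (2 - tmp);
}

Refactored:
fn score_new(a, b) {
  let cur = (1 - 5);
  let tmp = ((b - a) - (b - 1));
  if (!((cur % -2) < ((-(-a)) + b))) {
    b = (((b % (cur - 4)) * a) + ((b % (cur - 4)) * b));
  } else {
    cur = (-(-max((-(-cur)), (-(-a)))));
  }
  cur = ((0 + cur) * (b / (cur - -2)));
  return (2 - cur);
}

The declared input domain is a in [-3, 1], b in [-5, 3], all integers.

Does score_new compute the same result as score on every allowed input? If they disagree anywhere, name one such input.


The two versions differ — the changes include local variable names differ; also arithmetic usage differs; also constant usage differs; also comparison usage differs; also boolean connective usage differs; also statement counts differ.
Spot check at a=-1, b=-1 — score: tmp := -4 | ((tmp % -2) >= (a + b)): true | b := 2 | tmp := 4 | result -2. score_new: cur := -4 | tmp := 2 | (!((cur % -2) < ((-(-a)) + b))): true | b := 2 | cur := 4 | result -2. Both give -2.
Checked all 45 inputs in the declared domain: the outputs agree on every one.
verdict: equivalent


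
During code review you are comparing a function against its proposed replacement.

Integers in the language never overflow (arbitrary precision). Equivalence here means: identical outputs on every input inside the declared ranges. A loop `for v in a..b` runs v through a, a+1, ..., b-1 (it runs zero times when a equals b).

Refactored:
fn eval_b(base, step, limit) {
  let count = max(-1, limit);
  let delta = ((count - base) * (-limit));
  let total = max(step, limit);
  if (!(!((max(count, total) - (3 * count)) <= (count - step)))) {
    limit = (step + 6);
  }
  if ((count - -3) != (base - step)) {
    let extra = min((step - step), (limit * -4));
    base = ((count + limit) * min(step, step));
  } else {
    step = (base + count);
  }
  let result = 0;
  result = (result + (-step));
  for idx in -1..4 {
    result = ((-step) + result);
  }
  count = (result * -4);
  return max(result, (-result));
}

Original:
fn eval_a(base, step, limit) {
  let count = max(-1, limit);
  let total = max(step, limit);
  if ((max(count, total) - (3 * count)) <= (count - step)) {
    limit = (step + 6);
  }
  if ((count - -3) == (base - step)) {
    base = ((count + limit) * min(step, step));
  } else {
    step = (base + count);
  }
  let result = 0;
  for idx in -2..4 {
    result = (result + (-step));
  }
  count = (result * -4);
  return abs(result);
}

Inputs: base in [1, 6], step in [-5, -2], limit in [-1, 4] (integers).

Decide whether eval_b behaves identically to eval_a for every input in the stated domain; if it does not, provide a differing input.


Run the pair on base=1, step=-5, limit=-1.
eval_a: count becomes -1; next total becomes -1; next ((max(count, total) - (3 * count)) <= (count - step)) evaluates to true; next limit becomes 1; next ((count - -3) == (base - step)) evaluates to false; next step becomes 0; next result becomes 0; next at idx=-2:; next result becomes 0; next at idx=-1:; next result becomes 0; next at idx=0:; next result becomes 0; next at idx=1:; next result becomes 0; next at idx=2:; next result becomes 0; next at idx=3:; next result becomes 0; next count becomes 0; next final value 0
eval_b: count becomes -1; next delta becomes -2; next total becomes -1; next (!(!((max(count, total) - (3 * count)) <= (count - step)))) evaluates to true; next limit becomes 1; next ((count - -3) != (base - step)) evaluates to true; next extra becomes -4; next base becomes 0; next result becomes 0; next result becomes 5; next at idx=-1:; next result becomes 10; next at idx=0:; next result becomes 15; next at idx=1:; next result becomes 20; next at idx=2:; next result becomes 25; next at idx=3:; next result becomes 30; next count becomes -120; next final value 30
0 != 30, so the rewrite changes behavior.
verdict: not equivalent; witness: base=1, step=-5, limit=-1
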